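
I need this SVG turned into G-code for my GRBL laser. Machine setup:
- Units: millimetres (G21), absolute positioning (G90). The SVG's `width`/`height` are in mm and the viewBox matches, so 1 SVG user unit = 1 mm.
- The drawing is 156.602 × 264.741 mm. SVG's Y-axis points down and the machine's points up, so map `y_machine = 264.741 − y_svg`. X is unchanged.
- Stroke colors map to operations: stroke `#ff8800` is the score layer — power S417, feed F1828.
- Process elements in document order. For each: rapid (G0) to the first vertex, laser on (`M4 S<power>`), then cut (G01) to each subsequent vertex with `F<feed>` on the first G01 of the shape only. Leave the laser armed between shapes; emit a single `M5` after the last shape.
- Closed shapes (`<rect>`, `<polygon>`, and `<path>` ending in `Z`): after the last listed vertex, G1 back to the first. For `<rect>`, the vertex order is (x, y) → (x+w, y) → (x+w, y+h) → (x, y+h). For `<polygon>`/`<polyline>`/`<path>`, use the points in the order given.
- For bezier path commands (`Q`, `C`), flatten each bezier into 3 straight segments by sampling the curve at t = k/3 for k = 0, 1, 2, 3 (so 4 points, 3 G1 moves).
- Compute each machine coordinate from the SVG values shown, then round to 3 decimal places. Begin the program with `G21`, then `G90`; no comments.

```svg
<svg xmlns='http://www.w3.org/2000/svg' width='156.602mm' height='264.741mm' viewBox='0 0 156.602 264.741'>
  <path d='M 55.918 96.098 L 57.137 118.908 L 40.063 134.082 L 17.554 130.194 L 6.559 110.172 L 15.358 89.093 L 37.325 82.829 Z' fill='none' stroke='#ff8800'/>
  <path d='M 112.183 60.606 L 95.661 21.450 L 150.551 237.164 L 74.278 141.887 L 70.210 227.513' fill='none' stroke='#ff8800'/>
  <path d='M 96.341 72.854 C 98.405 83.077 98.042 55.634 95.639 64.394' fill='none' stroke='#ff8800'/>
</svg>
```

G21
G90
G0 X55.918 Y168.643
M4 S417
G01 X57.137 Y145.833 F1828
G01 X40.063 Y130.659
G01 X17.554 Y134.547
G01 X6.559 Y154.569
G01 X15.358 Y175.648
G01 X37.325 Y181.912
G01 X55.918 Y168.643
G0 X112.183 Y204.135
M4 S417
G01 X95.661 Y243.291 F1828
G01 X150.551 Y27.577
G01 X74.278 Y122.854
G01 X70.210 Y37.228
G0 X96.341 Y191.887
M4 S417
G01 X97.610 Y191.483 F1828
G01 X97.348 Y199.775
G01 X95.639 Y200.347
M5

Since the viewBox matches the mm dimensions, user units are millimetres directly. The only transform is the Y-flip y_m = 264.741 − y_svg.

Shape 1 is a regular polygon drawn with `<path>`. Its stroke #ff8800 means score at S417, F1828. After flipping Y the toolpath is (55.918,168.643) → (57.137,145.833) → (40.063,130.659) → (17.554,134.547) → (6.559,154.569) → (15.358,175.648) → (37.325,181.912) → (55.918,168.643), returning to the start.

Shape 2 is a open polyline drawn with `<path>`. Its stroke #ff8800 means score at S417, F1828. After flipping Y the toolpath is (112.183,204.135) → (95.661,243.291) → (150.551,27.577) → (74.278,122.854) → (70.210,37.228).

Shape 3 is a cubic bezier drawn with `<path>`. Its stroke #ff8800 means score at S417, F1828. After flipping Y the toolpath is (96.341,191.887) → (97.610,191.483) → (97.348,199.775) → (95.639,200.347).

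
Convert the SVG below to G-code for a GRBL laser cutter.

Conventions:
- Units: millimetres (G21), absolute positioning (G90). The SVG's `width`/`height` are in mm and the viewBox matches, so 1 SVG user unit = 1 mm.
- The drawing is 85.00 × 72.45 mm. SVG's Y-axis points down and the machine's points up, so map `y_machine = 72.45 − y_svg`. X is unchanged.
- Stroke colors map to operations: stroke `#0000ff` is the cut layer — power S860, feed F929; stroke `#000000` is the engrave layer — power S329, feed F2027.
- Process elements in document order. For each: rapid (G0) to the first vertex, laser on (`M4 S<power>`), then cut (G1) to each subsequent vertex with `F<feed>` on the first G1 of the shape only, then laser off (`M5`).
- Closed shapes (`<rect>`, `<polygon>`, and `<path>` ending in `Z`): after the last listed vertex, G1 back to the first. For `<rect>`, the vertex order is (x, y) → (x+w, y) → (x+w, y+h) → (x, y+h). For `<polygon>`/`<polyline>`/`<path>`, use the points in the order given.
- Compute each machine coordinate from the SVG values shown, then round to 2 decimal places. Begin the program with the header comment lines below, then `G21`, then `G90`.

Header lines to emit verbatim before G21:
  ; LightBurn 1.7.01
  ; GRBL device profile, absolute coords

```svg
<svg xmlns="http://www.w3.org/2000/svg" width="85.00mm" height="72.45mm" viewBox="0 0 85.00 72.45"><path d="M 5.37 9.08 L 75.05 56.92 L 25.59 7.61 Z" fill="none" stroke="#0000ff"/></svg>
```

Since the viewBox matches the mm dimensions, user units are millimetres directly. The only transform is the Y-flip y_m = 72.45 − y_svg.

Shape 1 is a closed polygon drawn with `<path>`. Its stroke #0000ff means cut at S860, F929. After flipping Y the toolpath is (5.37,63.37) → (75.05,15.53) → (25.59,64.84) → (5.37,63.37), returning to the start.

; LightBurn 1.7.01
; GRBL device profile, absolute coords
G21
G90
G0 X5.37 Y63.37
M4 S860
G1 X75.05 Y15.53 F929
G1 X25.59 Y64.84
G1 X5.37 Y63.37
M5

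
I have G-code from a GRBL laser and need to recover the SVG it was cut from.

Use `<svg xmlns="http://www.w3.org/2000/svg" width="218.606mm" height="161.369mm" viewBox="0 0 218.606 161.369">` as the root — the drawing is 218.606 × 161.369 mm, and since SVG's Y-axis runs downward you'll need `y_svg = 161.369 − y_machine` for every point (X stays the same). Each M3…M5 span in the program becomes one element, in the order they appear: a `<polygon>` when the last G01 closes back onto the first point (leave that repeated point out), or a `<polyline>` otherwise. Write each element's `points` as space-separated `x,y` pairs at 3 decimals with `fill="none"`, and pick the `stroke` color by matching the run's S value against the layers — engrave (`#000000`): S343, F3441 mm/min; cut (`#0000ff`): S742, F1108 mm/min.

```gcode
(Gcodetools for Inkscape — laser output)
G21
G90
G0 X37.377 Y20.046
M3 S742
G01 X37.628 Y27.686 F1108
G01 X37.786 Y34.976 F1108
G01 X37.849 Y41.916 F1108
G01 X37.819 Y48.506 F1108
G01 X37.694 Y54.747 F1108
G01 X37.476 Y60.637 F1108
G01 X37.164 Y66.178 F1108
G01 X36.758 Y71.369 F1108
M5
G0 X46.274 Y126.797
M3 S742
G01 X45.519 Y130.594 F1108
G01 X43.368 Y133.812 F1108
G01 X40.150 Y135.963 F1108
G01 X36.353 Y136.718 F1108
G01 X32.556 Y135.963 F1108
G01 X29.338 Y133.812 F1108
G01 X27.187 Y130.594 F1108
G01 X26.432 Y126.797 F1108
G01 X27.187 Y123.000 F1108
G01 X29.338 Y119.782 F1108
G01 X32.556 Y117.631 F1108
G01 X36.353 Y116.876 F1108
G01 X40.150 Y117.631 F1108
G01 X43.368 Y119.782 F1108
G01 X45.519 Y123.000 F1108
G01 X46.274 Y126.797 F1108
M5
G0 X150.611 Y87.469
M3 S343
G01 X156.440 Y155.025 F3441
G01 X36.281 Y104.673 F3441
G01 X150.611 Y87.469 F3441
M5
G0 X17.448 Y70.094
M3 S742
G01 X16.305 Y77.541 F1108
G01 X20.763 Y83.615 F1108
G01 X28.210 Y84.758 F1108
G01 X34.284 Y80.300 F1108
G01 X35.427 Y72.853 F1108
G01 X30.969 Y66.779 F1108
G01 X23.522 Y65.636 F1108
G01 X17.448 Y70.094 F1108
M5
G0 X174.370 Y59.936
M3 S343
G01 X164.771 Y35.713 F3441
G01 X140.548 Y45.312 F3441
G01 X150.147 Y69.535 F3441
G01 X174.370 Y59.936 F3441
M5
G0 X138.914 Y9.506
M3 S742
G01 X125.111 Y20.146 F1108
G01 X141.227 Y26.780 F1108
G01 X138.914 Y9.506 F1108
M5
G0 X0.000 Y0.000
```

<svg xmlns="http://www.w3.org/2000/svg" width="218.606mm" height="161.369mm" viewBox="0 0 218.606 161.369">
  <polyline points="37.377,141.323 37.628,133.683 37.786,126.393 37.849,119.453 37.819,112.863 37.694,106.622 37.476,100.732 37.164,95.191 36.758,90.000" fill="none" stroke="#0000ff"/>
  <polygon points="46.274,34.572 45.519,30.775 43.368,27.557 40.150,25.406 36.353,24.651 32.556,25.406 29.338,27.557 27.187,30.775 26.432,34.572 27.187,38.369 29.338,41.587 32.556,43.738 36.353,44.493 40.150,43.738 43.368,41.587 45.519,38.369" fill="none" stroke="#0000ff"/>
  <polygon points="150.611,73.900 156.440,6.344 36.281,56.696" fill="none" stroke="#000000"/>
  <polygon points="17.448,91.275 16.305,83.828 20.763,77.754 28.210,76.611 34.284,81.069 35.427,88.516 30.969,94.590 23.522,95.733" fill="none" stroke="#0000ff"/>
  <polygon points="174.370,101.433 164.771,125.656 140.548,116.057 150.147,91.834" fill="none" stroke="#000000"/>
  <polygon points="138.914,151.863 125.111,141.223 141.227,134.589" fill="none" stroke="#0000ff"/>
</svg>

Machine Y-up, SVG Y-down with viewBox height 161.369, so y_svg = 161.369 − y_machine; X carries over.

Run 1: power S742 maps to stroke `#0000ff` (cut). The run is open, so emit a `<polyline>` with points (Y-flipped): 37.377,141.323 37.628,133.683 37.786,126.393 37.849,119.453 37.819,112.863 37.694,106.622 37.476,100.732 37.164,95.191 36.758,90.000.

Run 2: power S742 maps to stroke `#0000ff` (cut). The run returns to its start, so emit a `<polygon>` with points (Y-flipped): 46.274,34.572 45.519,30.775 43.368,27.557 40.150,25.406 36.353,24.651 32.556,25.406 29.338,27.557 27.187,30.775 26.432,34.572 27.187,38.369 29.338,41.587 32.556,43.738 36.353,44.493 40.150,43.738 43.368,41.587 45.519,38.369.

Run 3: S343 ⇒ engrave layer `#000000`. The run returns to its start, so emit a `<polygon>` with points (Y-flipped): 150.611,73.900 156.440,6.344 36.281,56.696.

Run 4: power S742 maps to stroke `#0000ff` (cut). The run returns to its start, so emit a `<polygon>` with points (Y-flipped): 17.448,91.275 16.305,83.828 20.763,77.754 28.210,76.611 34.284,81.069 35.427,88.516 30.969,94.590 23.522,95.733.

Run 5: power S343 maps to stroke `#000000` (engrave). The run returns to its start, so emit a `<polygon>` with points (Y-flipped): 174.370,101.433 164.771,125.656 140.548,116.057 150.147,91.834.

Run 6: the run's S742 means `#0000ff` (cut). The run returns to its start, so emit a `<polygon>` with points (Y-flipped): 138.914,151.863 125.111,141.223 141.227,134.589.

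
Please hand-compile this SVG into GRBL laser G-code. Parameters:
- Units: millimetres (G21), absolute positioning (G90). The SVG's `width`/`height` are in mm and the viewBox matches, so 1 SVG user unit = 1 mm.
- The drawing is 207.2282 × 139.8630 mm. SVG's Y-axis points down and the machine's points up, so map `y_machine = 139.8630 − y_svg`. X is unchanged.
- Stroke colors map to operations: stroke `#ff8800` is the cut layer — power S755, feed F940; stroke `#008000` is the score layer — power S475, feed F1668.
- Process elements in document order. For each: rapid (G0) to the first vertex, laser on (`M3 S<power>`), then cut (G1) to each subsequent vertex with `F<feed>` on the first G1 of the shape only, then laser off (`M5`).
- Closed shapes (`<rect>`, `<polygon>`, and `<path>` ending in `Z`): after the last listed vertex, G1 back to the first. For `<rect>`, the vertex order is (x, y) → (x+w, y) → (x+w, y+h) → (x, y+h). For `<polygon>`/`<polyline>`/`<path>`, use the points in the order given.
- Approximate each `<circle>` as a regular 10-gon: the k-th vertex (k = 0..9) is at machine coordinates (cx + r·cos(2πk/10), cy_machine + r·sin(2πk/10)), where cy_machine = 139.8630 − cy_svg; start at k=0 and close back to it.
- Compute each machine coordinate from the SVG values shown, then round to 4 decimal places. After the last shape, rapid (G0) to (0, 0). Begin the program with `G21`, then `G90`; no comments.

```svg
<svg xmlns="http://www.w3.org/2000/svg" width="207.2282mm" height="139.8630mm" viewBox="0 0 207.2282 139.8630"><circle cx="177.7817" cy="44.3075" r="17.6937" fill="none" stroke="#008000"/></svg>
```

G21
G90
G0 X195.4754 Y95.5555
M3 S475
G1 X192.0962 Y105.9556 F1668
G1 X183.2494 Y112.3832
G1 X172.3140 Y112.3832
G1 X163.4672 Y105.9556
G1 X160.0880 Y95.5555
G1 X163.4672 Y85.1554
G1 X172.3140 Y78.7278
G1 X183.2494 Y78.7278
G1 X192.0962 Y85.1554
G1 X195.4754 Y95.5555
M5
G0 X0.0000 Y0.0000

1 u = 1 mm; y_m = 139.8630 − y.

[1] `<circle>` circle, #008000→score S475 F1668: (195.4754,95.5555) → (192.0962,105.9556) → (183.2494,112.3832) → (172.3140,112.3832) → (163.4672,105.9556) → (160.0880,95.5555) → (163.4672,85.1554) → (172.3140,78.7278) → (183.2494,78.7278) → (192.0962,85.1554) → (195.4754,95.5555) (closed)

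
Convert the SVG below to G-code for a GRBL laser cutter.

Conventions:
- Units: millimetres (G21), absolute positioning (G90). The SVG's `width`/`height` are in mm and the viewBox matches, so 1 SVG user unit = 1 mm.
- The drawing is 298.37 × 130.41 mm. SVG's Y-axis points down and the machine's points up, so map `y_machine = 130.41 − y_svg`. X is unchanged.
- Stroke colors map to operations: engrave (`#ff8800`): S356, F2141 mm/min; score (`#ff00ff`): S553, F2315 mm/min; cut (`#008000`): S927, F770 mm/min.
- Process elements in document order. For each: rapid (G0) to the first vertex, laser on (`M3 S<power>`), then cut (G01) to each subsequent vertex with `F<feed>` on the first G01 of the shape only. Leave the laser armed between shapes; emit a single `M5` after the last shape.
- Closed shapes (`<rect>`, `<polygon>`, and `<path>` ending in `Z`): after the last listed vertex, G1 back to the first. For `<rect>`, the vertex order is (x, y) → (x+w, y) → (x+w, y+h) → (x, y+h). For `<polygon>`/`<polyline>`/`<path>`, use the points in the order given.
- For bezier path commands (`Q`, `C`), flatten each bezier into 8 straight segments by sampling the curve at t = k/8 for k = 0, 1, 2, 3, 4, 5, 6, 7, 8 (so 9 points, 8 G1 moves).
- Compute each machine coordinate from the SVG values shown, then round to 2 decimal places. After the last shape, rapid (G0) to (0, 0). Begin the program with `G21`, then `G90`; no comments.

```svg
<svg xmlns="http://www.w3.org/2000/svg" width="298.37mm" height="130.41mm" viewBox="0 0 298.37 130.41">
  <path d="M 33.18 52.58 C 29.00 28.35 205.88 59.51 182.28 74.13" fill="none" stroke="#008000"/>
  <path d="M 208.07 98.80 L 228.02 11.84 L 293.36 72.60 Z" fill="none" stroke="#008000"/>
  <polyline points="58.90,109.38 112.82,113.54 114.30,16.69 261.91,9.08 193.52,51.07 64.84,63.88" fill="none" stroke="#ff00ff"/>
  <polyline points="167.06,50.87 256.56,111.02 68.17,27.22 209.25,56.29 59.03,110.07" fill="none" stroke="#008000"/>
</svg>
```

G21
G90
G0 X33.18 Y77.83
M3 S927
G01 X39.35 Y84.46 F770
G01 X58.03 Y86.74
G01 X84.74 Y85.51
G01 X115.01 Y81.62
G01 X144.37 Y75.91
G01 X168.35 Y69.22
G01 X182.48 Y62.40
G01 X182.28 Y56.28
G0 X208.07 Y31.61
M3 S927
G01 X228.02 Y118.57 F770
G01 X293.36 Y57.81
G01 X208.07 Y31.61
G0 X58.90 Y21.03
M3 S553
G01 X112.82 Y16.87 F2315
G01 X114.30 Y113.72
G01 X261.91 Y121.33
G01 X193.52 Y79.34
G01 X64.84 Y66.53
G0 X167.06 Y79.54
M3 S927
G01 X256.56 Y19.39 F770
G01 X68.17 Y103.19
G01 X209.25 Y74.12
G01 X59.03 Y20.34
M5
G0 X0.00 Y0.00

Since the viewBox matches the mm dimensions, user units are millimetres directly. The only transform is the Y-flip y_m = 130.41 − y_svg.

Shape 1 is a cubic bezier drawn with `<path>`. Its stroke #008000 means cut at S927, F770. After flipping Y the toolpath is (33.18,77.83) → (39.35,84.46) → (58.03,86.74) → (84.74,85.51) → (115.01,81.62) → (144.37,75.91) → (168.35,69.22) → (182.48,62.40) → (182.28,56.28).

Shape 2 is a regular polygon drawn with `<path>`. Its stroke #008000 means cut at S927, F770. After flipping Y the toolpath is (208.07,31.61) → (228.02,118.57) → (293.36,57.81) → (208.07,31.61), returning to the start.

Shape 3 is a open polyline drawn with `<polyline>`. Its stroke #ff00ff means score at S553, F2315. After flipping Y the toolpath is (58.90,21.03) → (112.82,16.87) → (114.30,113.72) → (261.91,121.33) → (193.52,79.34) → (64.84,66.53).

Shape 4 is a open polyline drawn with `<polyline>`. Its stroke #008000 means cut at S927, F770. After flipping Y the toolpath is (167.06,79.54) → (256.56,19.39) → (68.17,103.19) → (209.25,74.12) → (59.03,20.34).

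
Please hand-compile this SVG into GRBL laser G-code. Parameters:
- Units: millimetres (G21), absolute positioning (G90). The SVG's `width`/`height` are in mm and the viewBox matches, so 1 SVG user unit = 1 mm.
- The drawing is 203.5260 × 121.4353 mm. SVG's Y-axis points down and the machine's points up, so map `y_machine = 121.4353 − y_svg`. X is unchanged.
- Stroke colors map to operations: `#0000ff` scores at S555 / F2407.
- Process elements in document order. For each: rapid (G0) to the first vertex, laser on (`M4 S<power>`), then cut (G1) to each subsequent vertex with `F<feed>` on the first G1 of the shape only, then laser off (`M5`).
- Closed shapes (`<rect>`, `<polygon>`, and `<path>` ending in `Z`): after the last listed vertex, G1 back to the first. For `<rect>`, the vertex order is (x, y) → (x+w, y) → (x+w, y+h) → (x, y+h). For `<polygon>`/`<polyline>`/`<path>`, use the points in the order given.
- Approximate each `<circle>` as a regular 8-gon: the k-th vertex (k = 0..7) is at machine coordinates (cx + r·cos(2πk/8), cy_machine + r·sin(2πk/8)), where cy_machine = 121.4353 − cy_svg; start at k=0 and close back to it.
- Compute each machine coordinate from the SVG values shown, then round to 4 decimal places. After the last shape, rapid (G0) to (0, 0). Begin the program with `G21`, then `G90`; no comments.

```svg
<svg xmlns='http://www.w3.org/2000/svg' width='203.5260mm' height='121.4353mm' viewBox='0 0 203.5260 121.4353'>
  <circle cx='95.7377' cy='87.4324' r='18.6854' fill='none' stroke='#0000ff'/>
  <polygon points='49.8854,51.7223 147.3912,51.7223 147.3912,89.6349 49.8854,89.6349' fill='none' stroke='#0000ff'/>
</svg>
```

G21
G90
G0 X114.4231 Y34.0029
M4 S555
G1 X108.9503 Y47.2155 F2407
G1 X95.7377 Y52.6883
G1 X82.5251 Y47.2155
G1 X77.0523 Y34.0029
G1 X82.5251 Y20.7903
G1 X95.7377 Y15.3175
G1 X108.9503 Y20.7903
G1 X114.4231 Y34.0029
M5
G0 X49.8854 Y69.7130
M4 S555
G1 X147.3912 Y69.7130 F2407
G1 X147.3912 Y31.8004
G1 X49.8854 Y31.8004
G1 X49.8854 Y69.7130
M5
G0 X0.0000 Y0.0000

viewBox `0 0 203.5260 121.4353` with mm width/height → 1 unit = 1 mm. Flip: y_m = 121.4353 − y_svg.

**Shape 1** — `<circle>` circle, stroke `#0000ff` → score (S555, F2407). Machine vertices: (114.4231,34.0029) → (108.9503,47.2155) → (95.7377,52.6883) → (82.5251,47.2155) → (77.0523,34.0029) → (82.5251,20.7903) → (95.7377,15.3175) → (108.9503,20.7903) → (114.4231,34.0029). Closed: final G1 returns to the first vertex.

**Shape 2** — `<polygon>` rectangle, stroke `#0000ff` → score (S555, F2407). Machine vertices: (49.8854,69.7130) → (147.3912,69.7130) → (147.3912,31.8004) → (49.8854,31.8004) → (49.8854,69.7130). Closed: final G1 returns to the first vertex.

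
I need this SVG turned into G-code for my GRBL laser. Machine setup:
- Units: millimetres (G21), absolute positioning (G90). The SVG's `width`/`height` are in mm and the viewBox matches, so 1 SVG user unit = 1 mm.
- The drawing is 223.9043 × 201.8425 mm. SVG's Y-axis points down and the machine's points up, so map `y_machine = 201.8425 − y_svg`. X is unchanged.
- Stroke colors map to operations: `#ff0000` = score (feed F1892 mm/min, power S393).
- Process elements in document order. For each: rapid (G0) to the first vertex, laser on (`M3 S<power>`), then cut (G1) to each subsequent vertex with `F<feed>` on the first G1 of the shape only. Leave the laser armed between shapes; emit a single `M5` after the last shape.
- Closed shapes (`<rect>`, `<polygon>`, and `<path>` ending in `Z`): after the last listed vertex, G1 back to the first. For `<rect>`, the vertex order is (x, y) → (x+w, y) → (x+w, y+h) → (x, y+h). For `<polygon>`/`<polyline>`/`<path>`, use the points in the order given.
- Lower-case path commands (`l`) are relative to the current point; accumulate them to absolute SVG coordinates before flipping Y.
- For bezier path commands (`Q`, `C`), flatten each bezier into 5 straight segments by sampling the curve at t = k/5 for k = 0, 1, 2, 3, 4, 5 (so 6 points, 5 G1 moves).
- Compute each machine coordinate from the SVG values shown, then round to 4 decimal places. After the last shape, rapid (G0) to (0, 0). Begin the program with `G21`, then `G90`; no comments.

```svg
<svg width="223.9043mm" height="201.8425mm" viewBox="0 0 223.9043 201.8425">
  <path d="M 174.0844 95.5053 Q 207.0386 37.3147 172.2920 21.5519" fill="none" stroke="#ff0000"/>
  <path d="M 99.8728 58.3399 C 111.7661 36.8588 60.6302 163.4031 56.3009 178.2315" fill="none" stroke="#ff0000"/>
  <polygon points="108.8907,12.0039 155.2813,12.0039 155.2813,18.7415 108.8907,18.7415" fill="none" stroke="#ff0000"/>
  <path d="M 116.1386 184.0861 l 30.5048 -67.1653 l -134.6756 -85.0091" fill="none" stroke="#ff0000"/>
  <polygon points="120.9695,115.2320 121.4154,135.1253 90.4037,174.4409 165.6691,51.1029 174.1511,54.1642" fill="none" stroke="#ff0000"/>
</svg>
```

G21
G90
G0 X174.0844 Y106.3372
M3 S393
G1 X184.5580 Y127.9163 F1892
G1 X189.6156 Y146.1012
G1 X189.2572 Y160.8919
G1 X183.4826 Y172.2884
G1 X172.2920 Y180.2906
G0 X99.8728 Y143.5026
M3 S393
G1 X100.3240 Y140.7061 F1892
G1 X90.9202 Y114.8512
G1 X76.9337 Y78.4053
G1 X63.6366 Y43.8360
G1 X56.3009 Y23.6110
G0 X108.8907 Y189.8386
M3 S393
G1 X155.2813 Y189.8386 F1892
G1 X155.2813 Y183.1010
G1 X108.8907 Y183.1010
G1 X108.8907 Y189.8386
G0 X116.1386 Y17.7564
M3 S393
G1 X146.6434 Y84.9217 F1892
G1 X11.9678 Y169.9308
G0 X120.9695 Y86.6105
M3 S393
G1 X121.4154 Y66.7172 F1892
G1 X90.4037 Y27.4016
G1 X165.6691 Y150.7396
G1 X174.1511 Y147.6783
G1 X120.9695 Y86.6105
M5
G0 X0.0000 Y0.0000

Since the viewBox matches the mm dimensions, user units are millimetres directly. The only transform is the Y-flip y_m = 201.8425 − y_svg.

Shape 1 is a quadratic bezier drawn with `<path>`. Its stroke #ff0000 means score at S393, F1892. After flipping Y the toolpath is (174.0844,106.3372) → (184.5580,127.9163) → (189.6156,146.1012) → (189.2572,160.8919) → (183.4826,172.2884) → (172.2920,180.2906).

Shape 2 is a cubic bezier drawn with `<path>`. Its stroke #ff0000 means score at S393, F1892. After flipping Y the toolpath is (99.8728,143.5026) → (100.3240,140.7061) → (90.9202,114.8512) → (76.9337,78.4053) → (63.6366,43.8360) → (56.3009,23.6110).

Shape 3 is a rectangle drawn with `<polygon>`. Its stroke #ff0000 means score at S393, F1892. After flipping Y the toolpath is (108.8907,189.8386) → (155.2813,189.8386) → (155.2813,183.1010) → (108.8907,183.1010) → (108.8907,189.8386), returning to the start.

Shape 4 is a open polyline drawn with `<path>`. Its stroke #ff0000 means score at S393, F1892. After flipping Y the toolpath is (116.1386,17.7564) → (146.6434,84.9217) → (11.9678,169.9308).

Shape 5 is a closed polygon drawn with `<polygon>`. Its stroke #ff0000 means score at S393, F1892. After flipping Y the toolpath is (120.9695,86.6105) → (121.4154,66.7172) → (90.4037,27.4016) → (165.6691,150.7396) → (174.1511,147.6783) → (120.9695,86.6105), returning to the start.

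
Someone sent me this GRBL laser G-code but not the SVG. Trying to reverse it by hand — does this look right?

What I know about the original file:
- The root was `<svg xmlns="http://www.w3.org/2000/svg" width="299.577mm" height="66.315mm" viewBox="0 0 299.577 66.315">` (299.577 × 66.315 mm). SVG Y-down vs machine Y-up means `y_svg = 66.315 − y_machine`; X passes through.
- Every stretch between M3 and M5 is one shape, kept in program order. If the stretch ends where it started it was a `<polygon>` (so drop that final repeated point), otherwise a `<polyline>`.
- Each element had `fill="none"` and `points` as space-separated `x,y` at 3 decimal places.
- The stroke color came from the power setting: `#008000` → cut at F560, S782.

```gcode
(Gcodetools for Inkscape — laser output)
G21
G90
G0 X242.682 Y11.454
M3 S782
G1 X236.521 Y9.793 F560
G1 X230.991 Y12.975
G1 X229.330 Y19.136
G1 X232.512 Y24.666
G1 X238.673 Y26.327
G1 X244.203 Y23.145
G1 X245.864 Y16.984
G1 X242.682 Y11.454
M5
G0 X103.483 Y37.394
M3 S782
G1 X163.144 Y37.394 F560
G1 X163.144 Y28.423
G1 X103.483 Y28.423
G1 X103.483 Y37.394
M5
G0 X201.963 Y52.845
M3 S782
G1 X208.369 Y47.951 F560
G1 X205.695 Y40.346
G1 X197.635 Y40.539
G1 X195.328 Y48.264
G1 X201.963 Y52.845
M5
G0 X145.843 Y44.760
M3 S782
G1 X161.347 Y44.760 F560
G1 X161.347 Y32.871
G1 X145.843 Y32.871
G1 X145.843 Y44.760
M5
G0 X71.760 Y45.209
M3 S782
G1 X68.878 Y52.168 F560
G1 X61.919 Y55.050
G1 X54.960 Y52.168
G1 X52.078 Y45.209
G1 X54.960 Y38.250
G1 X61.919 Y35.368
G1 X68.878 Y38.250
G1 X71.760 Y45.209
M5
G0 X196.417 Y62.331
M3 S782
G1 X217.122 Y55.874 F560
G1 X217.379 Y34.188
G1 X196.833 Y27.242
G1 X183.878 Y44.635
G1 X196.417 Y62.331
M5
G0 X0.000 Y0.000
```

<svg xmlns="http://www.w3.org/2000/svg" width="299.577mm" height="66.315mm" viewBox="0 0 299.577 66.315">
  <polygon points="242.682,54.861 236.521,56.522 230.991,53.340 229.330,47.179 232.512,41.649 238.673,39.988 244.203,43.170 245.864,49.331" fill="none" stroke="#008000"/>
  <polygon points="103.483,28.921 163.144,28.921 163.144,37.892 103.483,37.892" fill="none" stroke="#008000"/>
  <polygon points="201.963,13.470 208.369,18.364 205.695,25.969 197.635,25.776 195.328,18.051" fill="none" stroke="#008000"/>
  <polygon points="145.843,21.555 161.347,21.555 161.347,33.444 145.843,33.444" fill="none" stroke="#008000"/>
  <polygon points="71.760,21.106 68.878,14.147 61.919,11.265 54.960,14.147 52.078,21.106 54.960,28.065 61.919,30.947 68.878,28.065" fill="none" stroke="#008000"/>
  <polygon points="196.417,3.984 217.122,10.441 217.379,32.127 196.833,39.073 183.878,21.680" fill="none" stroke="#008000"/>
</svg>

Machine Y-up, SVG Y-down with viewBox height 66.315, so y_svg = 66.315 − y_machine; X carries over. Every run uses S782, so all elements get stroke `#008000` (cut).

Run 1: The run returns to its start, so emit a `<polygon>` with points (Y-flipped): 242.682,54.861 236.521,56.522 230.991,53.340 229.330,47.179 232.512,41.649 238.673,39.988 244.203,43.170 245.864,49.331.

Run 2: The run returns to its start, so emit a `<polygon>` with points (Y-flipped): 103.483,28.921 163.144,28.921 163.144,37.892 103.483,37.892.

Run 3: The run returns to its start, so emit a `<polygon>` with points (Y-flipped): 201.963,13.470 208.369,18.364 205.695,25.969 197.635,25.776 195.328,18.051.

Run 4: The run returns to its start, so emit a `<polygon>` with points (Y-flipped): 145.843,21.555 161.347,21.555 161.347,33.444 145.843,33.444.

Run 5: The run returns to its start, so emit a `<polygon>` with points (Y-flipped): 71.760,21.106 68.878,14.147 61.919,11.265 54.960,14.147 52.078,21.106 54.960,28.065 61.919,30.947 68.878,28.065.

Run 6: The run returns to its start, so emit a `<polygon>` with points (Y-flipped): 196.417,3.984 217.122,10.441 217.379,32.127 196.833,39.073 183.878,21.680.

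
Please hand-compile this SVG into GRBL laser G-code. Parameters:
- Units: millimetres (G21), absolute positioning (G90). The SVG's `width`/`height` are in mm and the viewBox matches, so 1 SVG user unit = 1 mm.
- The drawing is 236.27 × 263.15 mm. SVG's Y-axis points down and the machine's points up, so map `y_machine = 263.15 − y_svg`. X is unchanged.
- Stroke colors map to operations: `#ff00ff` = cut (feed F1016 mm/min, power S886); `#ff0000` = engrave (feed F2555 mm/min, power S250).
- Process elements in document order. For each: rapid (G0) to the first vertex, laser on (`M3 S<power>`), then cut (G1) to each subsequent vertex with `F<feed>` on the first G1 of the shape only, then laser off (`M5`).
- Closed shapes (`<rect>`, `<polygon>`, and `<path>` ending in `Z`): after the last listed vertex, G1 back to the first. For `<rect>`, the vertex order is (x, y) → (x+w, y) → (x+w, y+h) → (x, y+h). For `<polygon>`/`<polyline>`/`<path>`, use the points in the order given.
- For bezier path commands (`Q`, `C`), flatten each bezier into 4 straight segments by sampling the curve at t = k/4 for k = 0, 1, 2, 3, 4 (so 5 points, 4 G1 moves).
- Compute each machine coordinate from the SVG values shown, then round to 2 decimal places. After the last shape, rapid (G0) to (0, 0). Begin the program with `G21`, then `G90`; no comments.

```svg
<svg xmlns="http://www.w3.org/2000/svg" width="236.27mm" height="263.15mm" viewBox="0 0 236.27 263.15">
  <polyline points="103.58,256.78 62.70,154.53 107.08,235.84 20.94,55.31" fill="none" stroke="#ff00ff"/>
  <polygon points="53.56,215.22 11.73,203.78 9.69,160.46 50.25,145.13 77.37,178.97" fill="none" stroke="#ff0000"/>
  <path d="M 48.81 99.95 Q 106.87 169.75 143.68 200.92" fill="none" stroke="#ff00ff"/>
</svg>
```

1 u = 1 mm; y_m = 263.15 − y.

[1] `<polyline>` open polyline, #ff00ff→cut S886 F1016: (103.58,6.37) → (62.70,108.62) → (107.08,27.31) → (20.94,207.84)

[2] `<polygon>` regular polygon, #ff0000→engrave S250 F2555: (53.56,47.93) → (11.73,59.37) → (9.69,102.69) → (50.25,118.02) → (77.37,84.18) → (53.56,47.93) (closed)

[3] `<path>` quadratic bezier, #ff00ff→cut S886 F1016: (48.81,163.20) → (76.51,130.71) → (101.56,103.06) → (123.95,80.23) → (143.68,62.23)

G21
G90
G0 X103.58 Y6.37
M3 S886
G1 X62.70 Y108.62 F1016
G1 X107.08 Y27.31
G1 X20.94 Y207.84
M5
G0 X53.56 Y47.93
M3 S250
G1 X11.73 Y59.37 F2555
G1 X9.69 Y102.69
G1 X50.25 Y118.02
G1 X77.37 Y84.18
G1 X53.56 Y47.93
M5
G0 X48.81 Y163.20
M3 S886
G1 X76.51 Y130.71 F1016
G1 X101.56 Y103.06
G1 X123.95 Y80.23
G1 X143.68 Y62.23
M5
G0 X0.00 Y0.00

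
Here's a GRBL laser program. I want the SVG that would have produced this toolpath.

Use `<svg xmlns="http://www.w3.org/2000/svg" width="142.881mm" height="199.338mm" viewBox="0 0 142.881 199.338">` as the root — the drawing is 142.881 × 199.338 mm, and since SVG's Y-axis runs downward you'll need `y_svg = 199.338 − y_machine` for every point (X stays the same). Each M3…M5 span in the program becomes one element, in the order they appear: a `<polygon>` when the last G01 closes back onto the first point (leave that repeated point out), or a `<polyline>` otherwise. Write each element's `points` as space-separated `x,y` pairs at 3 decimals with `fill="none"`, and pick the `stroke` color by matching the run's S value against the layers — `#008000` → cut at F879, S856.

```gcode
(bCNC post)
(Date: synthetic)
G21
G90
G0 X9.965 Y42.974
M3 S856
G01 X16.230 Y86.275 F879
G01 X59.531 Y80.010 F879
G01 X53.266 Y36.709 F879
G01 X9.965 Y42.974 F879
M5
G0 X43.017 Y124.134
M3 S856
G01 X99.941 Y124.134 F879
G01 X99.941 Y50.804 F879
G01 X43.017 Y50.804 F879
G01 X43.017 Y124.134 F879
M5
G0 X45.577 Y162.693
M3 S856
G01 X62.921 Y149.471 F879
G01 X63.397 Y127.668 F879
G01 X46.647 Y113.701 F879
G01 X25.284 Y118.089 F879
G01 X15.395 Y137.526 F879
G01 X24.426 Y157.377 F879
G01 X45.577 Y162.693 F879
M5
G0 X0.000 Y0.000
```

<svg xmlns="http://www.w3.org/2000/svg" width="142.881mm" height="199.338mm" viewBox="0 0 142.881 199.338">
  <polygon points="9.965,156.364 16.230,113.063 59.531,119.328 53.266,162.629" fill="none" stroke="#008000"/>
  <polygon points="43.017,75.204 99.941,75.204 99.941,148.534 43.017,148.534" fill="none" stroke="#008000"/>
  <polygon points="45.577,36.645 62.921,49.867 63.397,71.670 46.647,85.637 25.284,81.249 15.395,61.812 24.426,41.961" fill="none" stroke="#008000"/>
</svg>

Machine Y-up, SVG Y-down with viewBox height 199.338, so y_svg = 199.338 − y_machine; X carries over. Every run uses S856, so all elements get stroke `#008000` (cut).

Run 1: The run returns to its start, so emit a `<polygon>` with points (Y-flipped): 9.965,156.364 16.230,113.063 59.531,119.328 53.266,162.629.

Run 2: The run returns to its start, so emit a `<polygon>` with points (Y-flipped): 43.017,75.204 99.941,75.204 99.941,148.534 43.017,148.534.

Run 3: The run returns to its start, so emit a `<polygon>` with points (Y-flipped): 45.577,36.645 62.921,49.867 63.397,71.670 46.647,85.637 25.284,81.249 15.395,61.812 24.426,41.961.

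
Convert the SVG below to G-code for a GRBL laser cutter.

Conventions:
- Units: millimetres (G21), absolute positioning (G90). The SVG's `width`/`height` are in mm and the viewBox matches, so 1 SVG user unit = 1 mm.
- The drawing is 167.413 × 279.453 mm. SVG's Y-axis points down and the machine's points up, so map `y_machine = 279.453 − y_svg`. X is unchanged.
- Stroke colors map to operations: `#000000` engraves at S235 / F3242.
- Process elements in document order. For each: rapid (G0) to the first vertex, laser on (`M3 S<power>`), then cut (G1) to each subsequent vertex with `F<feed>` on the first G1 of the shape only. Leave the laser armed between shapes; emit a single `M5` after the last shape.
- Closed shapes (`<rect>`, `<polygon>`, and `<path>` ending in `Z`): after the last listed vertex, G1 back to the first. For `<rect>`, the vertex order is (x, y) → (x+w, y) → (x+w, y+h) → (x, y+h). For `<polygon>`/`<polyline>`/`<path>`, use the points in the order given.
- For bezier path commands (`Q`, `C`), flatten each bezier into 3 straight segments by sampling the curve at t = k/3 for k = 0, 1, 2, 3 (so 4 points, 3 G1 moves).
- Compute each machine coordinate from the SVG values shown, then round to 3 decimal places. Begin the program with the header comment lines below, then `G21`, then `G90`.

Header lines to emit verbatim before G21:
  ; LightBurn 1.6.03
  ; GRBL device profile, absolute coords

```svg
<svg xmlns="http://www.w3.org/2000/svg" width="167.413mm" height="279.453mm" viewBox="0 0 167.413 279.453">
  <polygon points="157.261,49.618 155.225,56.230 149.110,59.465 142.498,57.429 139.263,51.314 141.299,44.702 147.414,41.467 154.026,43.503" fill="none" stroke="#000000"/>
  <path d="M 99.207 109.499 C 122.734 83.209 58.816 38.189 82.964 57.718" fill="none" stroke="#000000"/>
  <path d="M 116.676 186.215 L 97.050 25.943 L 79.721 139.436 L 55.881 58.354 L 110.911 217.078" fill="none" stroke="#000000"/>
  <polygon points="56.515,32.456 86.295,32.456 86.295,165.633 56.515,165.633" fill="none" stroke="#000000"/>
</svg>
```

; LightBurn 1.6.03
; GRBL device profile, absolute coords
G21
G90
G0 X157.261 Y229.835
M3 S235
G1 X155.225 Y223.223 F3242
G1 X149.110 Y219.988
G1 X142.498 Y222.024
G1 X139.263 Y228.139
G1 X141.299 Y234.751
G1 X147.414 Y237.986
G1 X154.026 Y235.950
G1 X157.261 Y229.835
G0 X99.207 Y169.954
M3 S235
G1 X100.086 Y199.403 F3242
G1 X81.671 Y222.832
G1 X82.964 Y221.735
G0 X116.676 Y93.238
M3 S235
G1 X97.050 Y253.510 F3242
G1 X79.721 Y140.017
G1 X55.881 Y221.099
G1 X110.911 Y62.375
G0 X56.515 Y246.997
M3 S235
G1 X86.295 Y246.997 F3242
G1 X86.295 Y113.820
G1 X56.515 Y113.820
G1 X56.515 Y246.997
M5

1 u = 1 mm; y_m = 279.453 − y.

[1] `<polygon>` regular polygon, #000000→engrave S235 F3242: (157.261,229.835) → (155.225,223.223) → (149.110,219.988) → (142.498,222.024) → (139.263,228.139) → (141.299,234.751) → (147.414,237.986) → (154.026,235.950) → (157.261,229.835) (closed)

[2] `<path>` cubic bezier, #000000→engrave S235 F3242: (99.207,169.954) → (100.086,199.403) → (81.671,222.832) → (82.964,221.735)

[3] `<path>` open polyline, #000000→engrave S235 F3242: (116.676,93.238) → (97.050,253.510) → (79.721,140.017) → (55.881,221.099) → (110.911,62.375)

[4] `<polygon>` rectangle, #000000→engrave S235 F3242: (56.515,246.997) → (86.295,246.997) → (86.295,113.820) → (56.515,113.820) → (56.515,246.997) (closed)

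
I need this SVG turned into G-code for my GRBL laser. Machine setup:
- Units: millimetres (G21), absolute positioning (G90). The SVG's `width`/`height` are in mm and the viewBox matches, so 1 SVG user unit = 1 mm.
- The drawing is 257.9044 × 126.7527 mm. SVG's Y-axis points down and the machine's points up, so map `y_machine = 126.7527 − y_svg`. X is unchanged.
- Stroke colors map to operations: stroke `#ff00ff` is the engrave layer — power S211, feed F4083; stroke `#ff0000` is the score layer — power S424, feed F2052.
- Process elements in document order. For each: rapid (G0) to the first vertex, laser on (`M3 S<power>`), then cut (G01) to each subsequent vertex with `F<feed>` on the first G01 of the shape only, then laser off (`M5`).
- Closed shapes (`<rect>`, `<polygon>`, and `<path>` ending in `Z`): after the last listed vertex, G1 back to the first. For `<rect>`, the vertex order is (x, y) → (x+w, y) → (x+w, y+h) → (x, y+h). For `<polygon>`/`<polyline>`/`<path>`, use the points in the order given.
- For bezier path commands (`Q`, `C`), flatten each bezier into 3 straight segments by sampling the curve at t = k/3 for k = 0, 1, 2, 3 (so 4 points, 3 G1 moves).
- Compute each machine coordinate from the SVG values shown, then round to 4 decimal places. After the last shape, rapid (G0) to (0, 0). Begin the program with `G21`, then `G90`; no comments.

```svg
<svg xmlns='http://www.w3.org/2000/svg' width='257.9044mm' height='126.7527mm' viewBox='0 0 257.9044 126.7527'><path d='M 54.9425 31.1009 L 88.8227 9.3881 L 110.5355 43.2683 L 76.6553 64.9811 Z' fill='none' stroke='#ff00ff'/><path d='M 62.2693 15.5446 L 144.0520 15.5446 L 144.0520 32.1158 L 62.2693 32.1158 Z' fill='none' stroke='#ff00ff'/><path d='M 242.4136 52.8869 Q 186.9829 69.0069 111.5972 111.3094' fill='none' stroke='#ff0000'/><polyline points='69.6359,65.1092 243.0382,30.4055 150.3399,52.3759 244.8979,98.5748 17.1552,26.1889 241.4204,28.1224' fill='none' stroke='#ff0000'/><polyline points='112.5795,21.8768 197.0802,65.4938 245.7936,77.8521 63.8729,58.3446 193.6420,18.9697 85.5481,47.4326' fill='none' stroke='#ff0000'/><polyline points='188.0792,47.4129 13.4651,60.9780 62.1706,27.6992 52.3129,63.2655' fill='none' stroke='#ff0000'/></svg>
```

G21
G90
G0 X54.9425 Y95.6518
M3 S211
G01 X88.8227 Y117.3646 F4083
G01 X110.5355 Y83.4844
G01 X76.6553 Y61.7716
G01 X54.9425 Y95.6518
M5
G0 X62.2693 Y111.2081
M3 S211
G01 X144.0520 Y111.2081 F4083
G01 X144.0520 Y94.6369
G01 X62.2693 Y94.6369
G01 X62.2693 Y111.2081
M5
G0 X242.4136 Y73.8658
M3 S424
G01 X203.2426 Y60.2100 F2052
G01 X159.6371 Y40.7358
G01 X111.5972 Y15.4433
M5
G0 X69.6359 Y61.6435
M3 S424
G01 X243.0382 Y96.3472 F2052
G01 X150.3399 Y74.3768
G01 X244.8979 Y28.1779
G01 X17.1552 Y100.5638
G01 X241.4204 Y98.6303
M5
G0 X112.5795 Y104.8759
M3 S424
G01 X197.0802 Y61.2589 F2052
G01 X245.7936 Y48.9006
G01 X63.8729 Y68.4081
G01 X193.6420 Y107.7830
G01 X85.5481 Y79.3201
M5
G0 X188.0792 Y79.3398
M3 S424
G01 X13.4651 Y65.7747 F2052
G01 X62.1706 Y99.0535
G01 X52.3129 Y63.4872
M5
G0 X0.0000 Y0.0000

1 u = 1 mm; y_m = 126.7527 − y.

[1] `<path>` regular polygon, #ff00ff→engrave S211 F4083: (54.9425,95.6518) → (88.8227,117.3646) → (110.5355,83.4844) → (76.6553,61.7716) → (54.9425,95.6518) (closed)

[2] `<path>` rectangle, #ff00ff→engrave S211 F4083: (62.2693,111.2081) → (144.0520,111.2081) → (144.0520,94.6369) → (62.2693,94.6369) → (62.2693,111.2081) (closed)

[3] `<path>` quadratic bezier, #ff0000→score S424 F2052: (242.4136,73.8658) → (203.2426,60.2100) → (159.6371,40.7358) → (111.5972,15.4433)

[4] `<polyline>` open polyline, #ff0000→score S424 F2052: (69.6359,61.6435) → (243.0382,96.3472) → (150.3399,74.3768) → (244.8979,28.1779) → (17.1552,100.5638) → (241.4204,98.6303)

[5] `<polyline>` open polyline, #ff0000→score S424 F2052: (112.5795,104.8759) → (197.0802,61.2589) → (245.7936,48.9006) → (63.8729,68.4081) → (193.6420,107.7830) → (85.5481,79.3201)

[6] `<polyline>` open polyline, #ff0000→score S424 F2052: (188.0792,79.3398) → (13.4651,65.7747) → (62.1706,99.0535) → (52.3129,63.4872)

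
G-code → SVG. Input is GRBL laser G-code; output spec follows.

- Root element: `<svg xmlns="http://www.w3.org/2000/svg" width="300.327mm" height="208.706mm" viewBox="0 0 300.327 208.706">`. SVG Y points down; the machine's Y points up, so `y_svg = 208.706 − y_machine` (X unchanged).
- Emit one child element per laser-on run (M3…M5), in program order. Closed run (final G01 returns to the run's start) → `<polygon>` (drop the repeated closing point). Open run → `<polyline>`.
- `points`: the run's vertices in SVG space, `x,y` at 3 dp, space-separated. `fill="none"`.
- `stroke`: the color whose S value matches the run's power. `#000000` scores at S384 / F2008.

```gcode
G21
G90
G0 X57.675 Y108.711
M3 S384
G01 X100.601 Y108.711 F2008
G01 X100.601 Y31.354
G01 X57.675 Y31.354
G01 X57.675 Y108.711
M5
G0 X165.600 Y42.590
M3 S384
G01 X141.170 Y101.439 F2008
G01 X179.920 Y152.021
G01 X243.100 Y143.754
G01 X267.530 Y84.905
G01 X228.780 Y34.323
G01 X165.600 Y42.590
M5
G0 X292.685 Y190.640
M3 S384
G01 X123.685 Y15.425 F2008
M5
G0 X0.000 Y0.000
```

Each laser-on run becomes one SVG element. Flip Y back into SVG space with y_svg = 208.706 − y_machine. Every run uses S384, so all elements get stroke `#000000` (score).

Run 1: The run returns to its start, so emit a `<polygon>` with points (Y-flipped): 57.675,99.995 100.601,99.995 100.601,177.352 57.675,177.352.

Run 2: The run returns to its start, so emit a `<polygon>` with points (Y-flipped): 165.600,166.116 141.170,107.267 179.920,56.685 243.100,64.952 267.530,123.801 228.780,174.383.

Run 3: The run is open, so emit a `<polyline>` with points (Y-flipped): 292.685,18.066 123.685,193.281.

<svg xmlns="http://www.w3.org/2000/svg" width="300.327mm" height="208.706mm" viewBox="0 0 300.327 208.706">
  <polygon points="57.675,99.995 100.601,99.995 100.601,177.352 57.675,177.352" fill="none" stroke="#000000"/>
  <polygon points="165.600,166.116 141.170,107.267 179.920,56.685 243.100,64.952 267.530,123.801 228.780,174.383" fill="none" stroke="#000000"/>
  <polyline points="292.685,18.066 123.685,193.281" fill="none" stroke="#000000"/>
</svg>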